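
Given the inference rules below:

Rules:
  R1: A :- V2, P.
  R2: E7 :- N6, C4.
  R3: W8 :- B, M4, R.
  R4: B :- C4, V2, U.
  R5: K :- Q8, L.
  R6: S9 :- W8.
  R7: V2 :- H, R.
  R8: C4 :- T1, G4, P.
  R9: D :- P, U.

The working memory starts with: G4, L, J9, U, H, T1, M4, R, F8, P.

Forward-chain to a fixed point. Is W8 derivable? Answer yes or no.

yes

Round 1 fires R7, R8, R9, giving V2, C4, D.
Round 2 fires R1, R4, giving A, B.
Round 3 fires R3, giving W8.
Round 4 fires R6, giving S9.
W8 appears in round 3, so it is derivable.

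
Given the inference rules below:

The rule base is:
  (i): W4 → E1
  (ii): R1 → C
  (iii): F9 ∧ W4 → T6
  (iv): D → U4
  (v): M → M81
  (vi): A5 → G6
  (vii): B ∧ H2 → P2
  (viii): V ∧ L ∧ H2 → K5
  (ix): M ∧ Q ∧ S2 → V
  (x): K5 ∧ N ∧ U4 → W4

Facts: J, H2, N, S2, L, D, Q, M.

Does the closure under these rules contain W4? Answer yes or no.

Round 1: (iv) [D → U4]; (v) [M → M81]; (ix) [M ∧ Q ∧ S2 → V]. New: U4, M81, V.
Round 2: (viii) [V ∧ L ∧ H2 → K5]. New: K5.
Round 3: (x) [K5 ∧ N ∧ U4 → W4]. New: W4.
Round 4: (i) [W4 → E1]. New: E1.
W4 appears in round 3, so it is derivable.

yes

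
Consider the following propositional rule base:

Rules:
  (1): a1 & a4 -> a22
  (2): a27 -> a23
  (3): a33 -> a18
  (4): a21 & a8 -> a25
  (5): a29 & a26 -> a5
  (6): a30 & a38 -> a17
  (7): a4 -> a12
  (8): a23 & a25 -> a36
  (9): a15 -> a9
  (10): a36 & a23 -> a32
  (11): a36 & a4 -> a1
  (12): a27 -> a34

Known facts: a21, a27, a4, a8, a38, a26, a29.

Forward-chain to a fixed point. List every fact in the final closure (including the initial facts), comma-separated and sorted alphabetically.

a1, a12, a21, a22, a23, a25, a26, a27, a29, a32, a34, a36, a38, a4, a5, a8

Round 1 — (2), (4), (5), (7), (12), derive a23, a25, a5, a12, a34.
Round 2 — (8), derive a36.
Round 3 — (10), (11), derive a32, a1.
Round 4 — (1), derive a22.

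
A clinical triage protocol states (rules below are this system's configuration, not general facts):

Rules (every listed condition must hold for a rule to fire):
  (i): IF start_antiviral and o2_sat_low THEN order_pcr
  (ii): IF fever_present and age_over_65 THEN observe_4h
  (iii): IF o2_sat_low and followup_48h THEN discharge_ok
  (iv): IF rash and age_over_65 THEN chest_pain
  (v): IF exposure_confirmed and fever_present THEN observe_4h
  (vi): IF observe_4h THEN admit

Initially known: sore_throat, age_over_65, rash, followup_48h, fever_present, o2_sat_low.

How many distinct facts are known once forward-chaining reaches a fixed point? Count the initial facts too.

Round 1 fires (ii), (iii), (iv), giving observe_4h, discharge_ok, chest_pain.
Round 2 fires (vi), giving admit.
Closure: {admit, age_over_65, chest_pain, discharge_ok, fever_present, followup_48h, o2_sat_low, observe_4h, rash, sore_throat} — 10 facts.

10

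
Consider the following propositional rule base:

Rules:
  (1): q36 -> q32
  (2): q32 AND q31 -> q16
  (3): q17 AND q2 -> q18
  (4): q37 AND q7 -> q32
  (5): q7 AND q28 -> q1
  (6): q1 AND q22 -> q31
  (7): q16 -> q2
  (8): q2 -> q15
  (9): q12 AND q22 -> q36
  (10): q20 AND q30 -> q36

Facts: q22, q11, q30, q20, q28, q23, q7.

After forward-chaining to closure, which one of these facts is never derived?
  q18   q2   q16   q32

q18

Round 1: (5) [q7 AND q28 -> q1]; (10) [q20 AND q30 -> q36]. New: q1, q36.
Round 2: (1) [q36 -> q32]; (6) [q1 AND q22 -> q31]. New: q32, q31.
Round 3: (2) [q32 AND q31 -> q16]. New: q16.
Round 4: (7) [q16 -> q2]. New: q2.
Round 5: (8) [q2 -> q15]. New: q15.
Derived: q2 (round 4), q32 (round 2), q16 (round 3). q18 never appears in any round.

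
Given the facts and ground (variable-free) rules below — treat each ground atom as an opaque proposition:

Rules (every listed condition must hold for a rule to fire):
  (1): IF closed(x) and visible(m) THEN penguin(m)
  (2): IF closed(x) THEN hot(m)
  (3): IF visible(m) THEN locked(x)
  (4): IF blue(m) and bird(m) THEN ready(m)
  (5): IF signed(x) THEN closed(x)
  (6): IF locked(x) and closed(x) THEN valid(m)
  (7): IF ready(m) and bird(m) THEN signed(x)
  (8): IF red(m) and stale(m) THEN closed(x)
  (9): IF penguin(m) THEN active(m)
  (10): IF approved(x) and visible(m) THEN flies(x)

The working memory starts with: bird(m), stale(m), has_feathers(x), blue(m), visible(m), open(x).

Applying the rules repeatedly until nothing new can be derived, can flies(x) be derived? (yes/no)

[1] (3) [IF visible(m) THEN locked(x)]; (4) [IF blue(m) and bird(m) THEN ready(m)]. ⇒ new: locked(x), ready(m).
[2] (7) [IF ready(m) and bird(m) THEN signed(x)]. ⇒ new: signed(x).
[3] (5) [IF signed(x) THEN closed(x)]. ⇒ new: closed(x).
[4] (1) [IF closed(x) and visible(m) THEN penguin(m)]; (2) [IF closed(x) THEN hot(m)]; (6) [IF locked(x) and closed(x) THEN valid(m)]. ⇒ new: penguin(m), hot(m), valid(m).
[5] (9) [IF penguin(m) THEN active(m)]. ⇒ new: active(m).
Fixed point reached. flies(x) is concluded only by (10); (10) needs approved(x) (never derived).

no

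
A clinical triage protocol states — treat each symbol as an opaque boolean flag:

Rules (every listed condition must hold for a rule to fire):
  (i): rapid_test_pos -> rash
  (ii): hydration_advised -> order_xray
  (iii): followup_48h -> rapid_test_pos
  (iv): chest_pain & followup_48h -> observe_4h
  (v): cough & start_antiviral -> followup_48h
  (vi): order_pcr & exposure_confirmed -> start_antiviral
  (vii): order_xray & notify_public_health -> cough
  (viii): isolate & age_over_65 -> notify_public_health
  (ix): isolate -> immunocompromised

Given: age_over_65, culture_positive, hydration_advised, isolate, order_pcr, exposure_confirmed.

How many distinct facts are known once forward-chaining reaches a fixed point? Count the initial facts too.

14

[1] (ii) [hydration_advised -> order_xray]; (vi) [order_pcr & exposure_confirmed -> start_antiviral]; (viii) [isolate & age_over_65 -> notify_public_health]; (ix) [isolate -> immunocompromised]. ⇒ new: order_xray, start_antiviral, notify_public_health, immunocompromised.
[2] (vii) [order_xray & notify_public_health -> cough]. ⇒ new: cough.
[3] (v) [cough & start_antiviral -> followup_48h]. ⇒ new: followup_48h.
[4] (iii) [followup_48h -> rapid_test_pos]. ⇒ new: rapid_test_pos.
[5] (i) [rapid_test_pos -> rash]. ⇒ new: rash.
Closure: {age_over_65, cough, culture_positive, exposure_confirmed, followup_48h, hydration_advised, immunocompromised, isolate, notify_public_health, order_pcr, order_xray, rapid_test_pos, rash, start_antiviral} — 14 facts.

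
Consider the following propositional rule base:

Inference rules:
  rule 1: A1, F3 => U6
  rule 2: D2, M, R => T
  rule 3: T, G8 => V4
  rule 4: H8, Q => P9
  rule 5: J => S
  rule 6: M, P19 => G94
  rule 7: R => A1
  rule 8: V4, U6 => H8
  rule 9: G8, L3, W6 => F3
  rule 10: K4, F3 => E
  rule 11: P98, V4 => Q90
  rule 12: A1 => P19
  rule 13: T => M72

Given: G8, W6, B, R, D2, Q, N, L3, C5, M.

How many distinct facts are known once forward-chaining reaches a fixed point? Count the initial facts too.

Round 1 fires rule 2, rule 7, rule 9, giving T, A1, F3.
Round 2 fires rule 1, rule 3, rule 12, rule 13, giving U6, V4, P19, M72.
Round 3 fires rule 6, rule 8, giving G94, H8.
Round 4 fires rule 4, giving P9.
Closure: {A1, B, C5, D2, F3, G8, G94, H8, L3, M, M72, N, P19, P9, Q, R, T, U6, V4, W6} — 20 facts.

20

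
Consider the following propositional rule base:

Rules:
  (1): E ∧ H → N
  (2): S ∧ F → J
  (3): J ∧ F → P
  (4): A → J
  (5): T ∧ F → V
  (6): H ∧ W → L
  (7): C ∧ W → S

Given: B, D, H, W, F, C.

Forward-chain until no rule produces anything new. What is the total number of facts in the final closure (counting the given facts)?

10

Round 1: (6) [H ∧ W → L]; (7) [C ∧ W → S]. New: L, S.
Round 2: (2) [S ∧ F → J]. New: J.
Round 3: (3) [J ∧ F → P]. New: P.
Closure: {B, C, D, F, H, J, L, P, S, W} — 10 facts.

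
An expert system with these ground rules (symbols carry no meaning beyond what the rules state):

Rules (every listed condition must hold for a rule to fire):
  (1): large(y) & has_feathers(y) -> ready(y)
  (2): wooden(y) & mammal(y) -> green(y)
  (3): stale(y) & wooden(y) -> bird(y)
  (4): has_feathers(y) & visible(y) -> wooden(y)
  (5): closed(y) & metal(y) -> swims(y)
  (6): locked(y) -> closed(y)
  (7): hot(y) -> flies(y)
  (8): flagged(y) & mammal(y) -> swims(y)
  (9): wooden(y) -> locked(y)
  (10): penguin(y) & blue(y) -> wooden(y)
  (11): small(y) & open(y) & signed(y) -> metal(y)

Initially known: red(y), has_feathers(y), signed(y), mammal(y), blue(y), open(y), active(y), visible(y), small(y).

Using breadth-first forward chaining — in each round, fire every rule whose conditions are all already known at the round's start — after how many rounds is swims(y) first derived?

4

Round 1 — (4), (11), derive wooden(y), metal(y).
Round 2 — (2), (9), derive green(y), locked(y).
Round 3 — (6), derive closed(y).
Round 4 — (5), derive swims(y).
swims(y) first appears in round 4.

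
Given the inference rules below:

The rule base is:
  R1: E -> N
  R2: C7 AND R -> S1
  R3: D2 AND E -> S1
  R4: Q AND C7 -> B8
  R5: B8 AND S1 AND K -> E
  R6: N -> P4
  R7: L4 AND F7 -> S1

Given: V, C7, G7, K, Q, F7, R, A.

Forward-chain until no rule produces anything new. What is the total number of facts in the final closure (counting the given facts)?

Round 1 — R2, R4, derive S1, B8.
Round 2 — R5, derive E.
Round 3 — R1, derive N.
Round 4 — R6, derive P4.
Closure: {A, B8, C7, E, F7, G7, K, N, P4, Q, R, S1, V} — 13 facts.

13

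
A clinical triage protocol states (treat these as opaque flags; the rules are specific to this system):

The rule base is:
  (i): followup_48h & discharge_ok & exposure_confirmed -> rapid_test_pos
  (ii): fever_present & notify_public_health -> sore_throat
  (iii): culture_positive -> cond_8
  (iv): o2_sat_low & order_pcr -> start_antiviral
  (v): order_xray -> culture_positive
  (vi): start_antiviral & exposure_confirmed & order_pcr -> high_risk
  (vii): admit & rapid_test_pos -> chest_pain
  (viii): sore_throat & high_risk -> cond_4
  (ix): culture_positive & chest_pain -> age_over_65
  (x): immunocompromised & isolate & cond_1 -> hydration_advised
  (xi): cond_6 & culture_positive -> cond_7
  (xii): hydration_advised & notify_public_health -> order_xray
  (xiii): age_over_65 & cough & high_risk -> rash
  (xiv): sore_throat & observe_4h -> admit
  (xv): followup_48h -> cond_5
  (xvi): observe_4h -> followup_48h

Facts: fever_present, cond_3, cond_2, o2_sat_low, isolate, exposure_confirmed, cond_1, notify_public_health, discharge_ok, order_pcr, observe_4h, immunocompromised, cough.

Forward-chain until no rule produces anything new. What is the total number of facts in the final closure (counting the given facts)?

Round 1 fires (ii), (iv), (x), (xvi), giving sore_throat, start_antiviral, hydration_advised, followup_48h.
Round 2 fires (i), (vi), (xii), (xiv), (xv), giving rapid_test_pos, high_risk, order_xray, admit, cond_5.
Round 3 fires (v), (vii), (viii), giving culture_positive, chest_pain, cond_4.
Round 4 fires (iii), (ix), giving cond_8, age_over_65.
Round 5 fires (xiii), giving rash.
Closure: {admit, age_over_65, chest_pain, cond_1, cond_2, cond_3, cond_4, cond_5, cond_8, cough, culture_positive, discharge_ok, exposure_confirmed, fever_present, followup_48h, high_risk, hydration_advised, immunocompromised, isolate, notify_public_health, o2_sat_low, observe_4h, order_pcr, order_xray, rapid_test_pos, rash, sore_throat, start_antiviral} — 28 facts.

28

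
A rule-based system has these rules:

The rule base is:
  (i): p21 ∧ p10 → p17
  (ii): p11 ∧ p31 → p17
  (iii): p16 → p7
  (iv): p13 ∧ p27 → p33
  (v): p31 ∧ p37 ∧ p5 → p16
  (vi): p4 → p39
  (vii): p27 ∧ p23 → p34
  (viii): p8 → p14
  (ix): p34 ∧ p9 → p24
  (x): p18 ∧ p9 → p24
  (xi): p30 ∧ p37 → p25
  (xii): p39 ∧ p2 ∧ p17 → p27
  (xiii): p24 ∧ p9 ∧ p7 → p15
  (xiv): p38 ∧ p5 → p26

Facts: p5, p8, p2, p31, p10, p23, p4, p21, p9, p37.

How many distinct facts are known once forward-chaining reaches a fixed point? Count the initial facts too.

19

Round 1: (i) [p21 ∧ p10 → p17]; (v) [p31 ∧ p37 ∧ p5 → p16]; (vi) [p4 → p39]; (viii) [p8 → p14]. Adds p17, p16, p39, p14.
Round 2: (iii) [p16 → p7]; (xii) [p39 ∧ p2 ∧ p17 → p27]. Adds p7, p27.
Round 3: (vii) [p27 ∧ p23 → p34]. Adds p34.
Round 4: (ix) [p34 ∧ p9 → p24]. Adds p24.
Round 5: (xiii) [p24 ∧ p9 ∧ p7 → p15]. Adds p15.
Closure: {p10, p14, p15, p16, p17, p2, p21, p23, p24, p27, p31, p34, p37, p39, p4, p5, p7, p8, p9} — 19 facts.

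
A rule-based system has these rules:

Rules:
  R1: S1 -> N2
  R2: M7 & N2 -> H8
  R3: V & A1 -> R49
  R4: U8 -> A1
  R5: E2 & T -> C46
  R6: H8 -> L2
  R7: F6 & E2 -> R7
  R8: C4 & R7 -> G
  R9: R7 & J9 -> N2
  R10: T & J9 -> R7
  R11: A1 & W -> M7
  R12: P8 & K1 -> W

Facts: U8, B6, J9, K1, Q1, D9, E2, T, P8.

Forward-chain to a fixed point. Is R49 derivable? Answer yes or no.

no

[1] R4 [U8 -> A1]; R5 [E2 & T -> C46]; R10 [T & J9 -> R7]; R12 [P8 & K1 -> W]. ⇒ new: A1, C46, R7, W.
[2] R9 [R7 & J9 -> N2]; R11 [A1 & W -> M7]. ⇒ new: N2, M7.
[3] R2 [M7 & N2 -> H8]. ⇒ new: H8.
[4] R6 [H8 -> L2]. ⇒ new: L2.
Fixed point reached. R49 is concluded only by R3; R3 needs V (never derived).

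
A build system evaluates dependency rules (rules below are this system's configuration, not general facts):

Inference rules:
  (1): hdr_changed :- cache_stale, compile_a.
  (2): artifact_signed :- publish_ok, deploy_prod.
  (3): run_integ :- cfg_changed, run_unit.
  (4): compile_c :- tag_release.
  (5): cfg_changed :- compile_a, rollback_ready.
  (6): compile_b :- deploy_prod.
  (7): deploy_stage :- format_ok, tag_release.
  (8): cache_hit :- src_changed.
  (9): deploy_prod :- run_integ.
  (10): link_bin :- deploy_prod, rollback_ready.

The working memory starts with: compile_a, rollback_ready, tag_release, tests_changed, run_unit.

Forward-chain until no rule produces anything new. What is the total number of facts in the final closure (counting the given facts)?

Round 1 — (4), (5), derive compile_c, cfg_changed.
Round 2 — (3), derive run_integ.
Round 3 — (9), derive deploy_prod.
Round 4 — (6), (10), derive compile_b, link_bin.
Closure: {cfg_changed, compile_a, compile_b, compile_c, deploy_prod, link_bin, rollback_ready, run_integ, run_unit, tag_release, tests_changed} — 11 facts.

11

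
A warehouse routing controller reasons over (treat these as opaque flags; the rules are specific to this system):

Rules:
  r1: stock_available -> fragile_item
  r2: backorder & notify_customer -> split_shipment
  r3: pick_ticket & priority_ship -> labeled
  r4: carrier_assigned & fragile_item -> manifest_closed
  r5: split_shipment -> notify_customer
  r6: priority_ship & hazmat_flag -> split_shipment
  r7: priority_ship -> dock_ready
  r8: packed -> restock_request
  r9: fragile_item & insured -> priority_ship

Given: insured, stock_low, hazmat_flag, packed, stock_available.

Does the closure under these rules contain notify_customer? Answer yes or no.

Round 1 fires r1, r8, giving fragile_item, restock_request.
Round 2 fires r9, giving priority_ship.
Round 3 fires r6, r7, giving split_shipment, dock_ready.
Round 4 fires r5, giving notify_customer.
notify_customer appears in round 4, so it is derivable.

yes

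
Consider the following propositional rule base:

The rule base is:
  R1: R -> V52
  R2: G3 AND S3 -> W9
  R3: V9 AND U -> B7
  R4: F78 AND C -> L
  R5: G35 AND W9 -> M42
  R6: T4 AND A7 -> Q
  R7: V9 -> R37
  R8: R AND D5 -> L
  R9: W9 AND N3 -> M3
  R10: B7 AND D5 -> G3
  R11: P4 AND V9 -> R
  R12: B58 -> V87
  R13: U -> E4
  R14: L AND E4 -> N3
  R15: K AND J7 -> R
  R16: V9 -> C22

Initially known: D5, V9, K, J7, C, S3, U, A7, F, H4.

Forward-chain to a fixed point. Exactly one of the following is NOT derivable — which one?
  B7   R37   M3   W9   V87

[1] R3 [V9 AND U -> B7]; R7 [V9 -> R37]; R13 [U -> E4]; R15 [K AND J7 -> R]; R16 [V9 -> C22]. ⇒ new: B7, R37, E4, R, C22.
[2] R1 [R -> V52]; R8 [R AND D5 -> L]; R10 [B7 AND D5 -> G3]. ⇒ new: V52, L, G3.
[3] R2 [G3 AND S3 -> W9]; R14 [L AND E4 -> N3]. ⇒ new: W9, N3.
[4] R9 [W9 AND N3 -> M3]. ⇒ new: M3.
Derived: R37 (round 1), W9 (round 3), M3 (round 4), B7 (round 1). V87 never appears in any round.

V87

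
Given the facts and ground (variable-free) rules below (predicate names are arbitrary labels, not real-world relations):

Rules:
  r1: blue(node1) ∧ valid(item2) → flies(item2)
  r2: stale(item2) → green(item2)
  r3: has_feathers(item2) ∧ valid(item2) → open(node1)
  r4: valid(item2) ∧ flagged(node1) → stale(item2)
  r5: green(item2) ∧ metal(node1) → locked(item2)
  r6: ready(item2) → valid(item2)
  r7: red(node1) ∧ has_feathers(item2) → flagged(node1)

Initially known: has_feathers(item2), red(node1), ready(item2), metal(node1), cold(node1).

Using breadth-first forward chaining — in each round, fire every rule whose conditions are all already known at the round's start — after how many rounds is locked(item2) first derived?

[1] r6 [ready(item2) → valid(item2)]; r7 [red(node1) ∧ has_feathers(item2) → flagged(node1)]. ⇒ new: valid(item2), flagged(node1).
[2] r3 [has_feathers(item2) ∧ valid(item2) → open(node1)]; r4 [valid(item2) ∧ flagged(node1) → stale(item2)]. ⇒ new: open(node1), stale(item2).
[3] r2 [stale(item2) → green(item2)]. ⇒ new: green(item2).
[4] r5 [green(item2) ∧ metal(node1) → locked(item2)]. ⇒ new: locked(item2).
locked(item2) first appears in round 4.

4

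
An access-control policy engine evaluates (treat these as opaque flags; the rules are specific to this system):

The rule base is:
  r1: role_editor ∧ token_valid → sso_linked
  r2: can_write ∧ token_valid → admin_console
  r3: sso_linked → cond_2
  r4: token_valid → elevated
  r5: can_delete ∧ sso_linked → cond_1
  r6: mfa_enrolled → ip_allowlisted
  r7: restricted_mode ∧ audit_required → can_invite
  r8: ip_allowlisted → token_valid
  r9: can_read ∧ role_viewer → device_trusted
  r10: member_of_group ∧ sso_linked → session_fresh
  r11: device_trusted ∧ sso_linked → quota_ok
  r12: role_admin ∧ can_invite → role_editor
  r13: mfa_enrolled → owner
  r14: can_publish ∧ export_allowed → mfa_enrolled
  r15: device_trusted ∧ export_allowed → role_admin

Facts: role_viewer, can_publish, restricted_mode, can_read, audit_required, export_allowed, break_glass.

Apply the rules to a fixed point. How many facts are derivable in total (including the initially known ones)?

19

Round 1 fires r7, r9, r14, giving can_invite, device_trusted, mfa_enrolled.
Round 2 fires r6, r13, r15, giving ip_allowlisted, owner, role_admin.
Round 3 fires r8, r12, giving token_valid, role_editor.
Round 4 fires r1, r4, giving sso_linked, elevated.
Round 5 fires r3, r11, giving cond_2, quota_ok.
Closure: {audit_required, break_glass, can_invite, can_publish, can_read, cond_2, device_trusted, elevated, export_allowed, ip_allowlisted, mfa_enrolled, owner, quota_ok, restricted_mode, role_admin, role_editor, role_viewer, sso_linked, token_valid} — 19 facts.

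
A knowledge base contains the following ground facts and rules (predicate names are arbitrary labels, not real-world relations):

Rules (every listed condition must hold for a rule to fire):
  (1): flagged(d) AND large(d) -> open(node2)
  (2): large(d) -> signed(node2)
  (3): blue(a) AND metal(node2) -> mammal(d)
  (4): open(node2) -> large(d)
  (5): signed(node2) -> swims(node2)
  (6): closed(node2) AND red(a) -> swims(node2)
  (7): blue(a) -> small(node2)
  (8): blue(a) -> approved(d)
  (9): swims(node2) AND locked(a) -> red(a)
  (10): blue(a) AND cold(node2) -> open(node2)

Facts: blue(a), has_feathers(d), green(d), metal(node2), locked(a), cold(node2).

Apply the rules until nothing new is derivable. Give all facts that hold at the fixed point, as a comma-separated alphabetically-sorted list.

approved(d), blue(a), cold(node2), green(d), has_feathers(d), large(d), locked(a), mammal(d), metal(node2), open(node2), red(a), signed(node2), small(node2), swims(node2)

Round 1: (3) [blue(a) AND metal(node2) -> mammal(d)]; (7) [blue(a) -> small(node2)]; (8) [blue(a) -> approved(d)]; (10) [blue(a) AND cold(node2) -> open(node2)]. New: mammal(d), small(node2), approved(d), open(node2).
Round 2: (4) [open(node2) -> large(d)]. New: large(d).
Round 3: (2) [large(d) -> signed(node2)]. New: signed(node2).
Round 4: (5) [signed(node2) -> swims(node2)]. New: swims(node2).
Round 5: (9) [swims(node2) AND locked(a) -> red(a)]. New: red(a).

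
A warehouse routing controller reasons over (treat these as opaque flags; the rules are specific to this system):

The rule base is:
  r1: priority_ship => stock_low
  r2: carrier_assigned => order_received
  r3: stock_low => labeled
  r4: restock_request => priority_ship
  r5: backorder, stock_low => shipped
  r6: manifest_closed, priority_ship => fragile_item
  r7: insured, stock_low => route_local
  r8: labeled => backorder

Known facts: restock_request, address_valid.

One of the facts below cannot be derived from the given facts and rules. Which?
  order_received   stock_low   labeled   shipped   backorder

order_received

Round 1 — r4, derive priority_ship.
Round 2 — r1, derive stock_low.
Round 3 — r3, derive labeled.
Round 4 — r8, derive backorder.
Round 5 — r5, derive shipped.
Derived: labeled (round 3), backorder (round 4), shipped (round 5), stock_low (round 2). order_received never appears in any round.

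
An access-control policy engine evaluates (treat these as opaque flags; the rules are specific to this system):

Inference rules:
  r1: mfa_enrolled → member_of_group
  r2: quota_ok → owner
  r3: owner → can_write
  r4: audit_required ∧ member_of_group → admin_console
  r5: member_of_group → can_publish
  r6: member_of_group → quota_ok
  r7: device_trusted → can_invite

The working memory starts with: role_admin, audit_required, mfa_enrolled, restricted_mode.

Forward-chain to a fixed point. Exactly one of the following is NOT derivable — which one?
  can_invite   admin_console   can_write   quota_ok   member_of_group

[1] r1 [mfa_enrolled → member_of_group]. ⇒ new: member_of_group.
[2] r4 [audit_required ∧ member_of_group → admin_console]; r5 [member_of_group → can_publish]; r6 [member_of_group → quota_ok]. ⇒ new: admin_console, can_publish, quota_ok.
[3] r2 [quota_ok → owner]. ⇒ new: owner.
[4] r3 [owner → can_write]. ⇒ new: can_write.
Derived: quota_ok (round 2), admin_console (round 2), member_of_group (round 1), can_write (round 4). can_invite never appears in any round.

can_invite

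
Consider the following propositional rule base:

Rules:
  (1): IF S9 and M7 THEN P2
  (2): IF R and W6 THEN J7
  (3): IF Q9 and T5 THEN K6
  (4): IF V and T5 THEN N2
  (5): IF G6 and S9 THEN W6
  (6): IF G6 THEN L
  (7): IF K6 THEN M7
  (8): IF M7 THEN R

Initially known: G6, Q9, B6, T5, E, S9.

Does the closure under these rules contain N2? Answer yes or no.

no

Round 1 — (3), (5), (6), derive K6, W6, L.
Round 2 — (7), derive M7.
Round 3 — (1), (8), derive P2, R.
Round 4 — (2), derive J7.
Fixed point reached. N2 is concluded only by (4); (4) needs V (never derived).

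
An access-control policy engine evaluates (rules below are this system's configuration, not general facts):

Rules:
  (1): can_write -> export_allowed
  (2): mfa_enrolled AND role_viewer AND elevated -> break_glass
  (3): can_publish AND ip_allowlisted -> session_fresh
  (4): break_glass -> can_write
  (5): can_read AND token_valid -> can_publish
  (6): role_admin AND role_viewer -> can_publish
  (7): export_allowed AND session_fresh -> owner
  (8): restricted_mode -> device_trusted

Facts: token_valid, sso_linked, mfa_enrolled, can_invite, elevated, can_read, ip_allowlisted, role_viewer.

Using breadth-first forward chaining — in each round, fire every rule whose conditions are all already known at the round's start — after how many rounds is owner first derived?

4

Round 1: (2) [mfa_enrolled AND role_viewer AND elevated -> break_glass]; (5) [can_read AND token_valid -> can_publish]. New: break_glass, can_publish.
Round 2: (3) [can_publish AND ip_allowlisted -> session_fresh]; (4) [break_glass -> can_write]. New: session_fresh, can_write.
Round 3: (1) [can_write -> export_allowed]. New: export_allowed.
Round 4: (7) [export_allowed AND session_fresh -> owner]. New: owner.
owner first appears in round 4.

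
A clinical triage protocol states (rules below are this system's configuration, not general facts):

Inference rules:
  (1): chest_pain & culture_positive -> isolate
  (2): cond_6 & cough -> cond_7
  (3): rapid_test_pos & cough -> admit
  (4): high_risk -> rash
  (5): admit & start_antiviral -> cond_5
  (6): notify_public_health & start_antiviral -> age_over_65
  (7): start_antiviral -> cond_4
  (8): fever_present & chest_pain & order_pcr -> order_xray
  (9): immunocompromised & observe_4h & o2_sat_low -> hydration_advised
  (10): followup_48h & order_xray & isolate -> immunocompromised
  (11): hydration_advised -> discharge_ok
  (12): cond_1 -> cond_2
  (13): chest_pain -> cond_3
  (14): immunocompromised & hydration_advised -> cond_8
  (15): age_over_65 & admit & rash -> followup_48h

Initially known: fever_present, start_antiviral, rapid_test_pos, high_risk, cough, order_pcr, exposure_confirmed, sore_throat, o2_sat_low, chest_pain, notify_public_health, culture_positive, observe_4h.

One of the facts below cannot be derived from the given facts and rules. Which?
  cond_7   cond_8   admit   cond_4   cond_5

cond_7

Round 1: (1) [chest_pain & culture_positive -> isolate]; (3) [rapid_test_pos & cough -> admit]; (4) [high_risk -> rash]; (6) [notify_public_health & start_antiviral -> age_over_65]; (7) [start_antiviral -> cond_4]; (8) [fever_present & chest_pain & order_pcr -> order_xray]; (13) [chest_pain -> cond_3]. New: isolate, admit, rash, age_over_65, cond_4, order_xray, cond_3.
Round 2: (5) [admit & start_antiviral -> cond_5]; (15) [age_over_65 & admit & rash -> followup_48h]. New: cond_5, followup_48h.
Round 3: (10) [followup_48h & order_xray & isolate -> immunocompromised]. New: immunocompromised.
Round 4: (9) [immunocompromised & observe_4h & o2_sat_low -> hydration_advised]. New: hydration_advised.
Round 5: (11) [hydration_advised -> discharge_ok]; (14) [immunocompromised & hydration_advised -> cond_8]. New: discharge_ok, cond_8.
Derived: cond_5 (round 2), admit (round 1), cond_4 (round 1), cond_8 (round 5). cond_7 never appears in any round.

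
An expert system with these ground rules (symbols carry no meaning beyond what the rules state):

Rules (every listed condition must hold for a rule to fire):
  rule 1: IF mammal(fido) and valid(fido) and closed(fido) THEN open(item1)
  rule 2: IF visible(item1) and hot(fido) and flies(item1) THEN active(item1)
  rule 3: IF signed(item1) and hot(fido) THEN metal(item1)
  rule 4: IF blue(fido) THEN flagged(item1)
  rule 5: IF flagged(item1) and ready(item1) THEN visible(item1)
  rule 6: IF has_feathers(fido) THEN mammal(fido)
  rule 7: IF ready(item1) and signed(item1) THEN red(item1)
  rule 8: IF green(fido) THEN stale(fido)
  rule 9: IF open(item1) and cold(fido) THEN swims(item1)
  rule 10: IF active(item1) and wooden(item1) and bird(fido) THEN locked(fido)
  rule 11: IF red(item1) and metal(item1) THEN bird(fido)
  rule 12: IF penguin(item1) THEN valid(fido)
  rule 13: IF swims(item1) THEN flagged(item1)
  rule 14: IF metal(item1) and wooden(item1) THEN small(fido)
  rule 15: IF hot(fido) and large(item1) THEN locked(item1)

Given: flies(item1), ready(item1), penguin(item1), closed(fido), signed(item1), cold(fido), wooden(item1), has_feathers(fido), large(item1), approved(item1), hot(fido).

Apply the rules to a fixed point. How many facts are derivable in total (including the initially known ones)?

Round 1: rule 3 [IF signed(item1) and hot(fido) THEN metal(item1)]; rule 6 [IF has_feathers(fido) THEN mammal(fido)]; rule 7 [IF ready(item1) and signed(item1) THEN red(item1)]; rule 12 [IF penguin(item1) THEN valid(fido)]; rule 15 [IF hot(fido) and large(item1) THEN locked(item1)]. New: metal(item1), mammal(fido), red(item1), valid(fido), locked(item1).
Round 2: rule 1 [IF mammal(fido) and valid(fido) and closed(fido) THEN open(item1)]; rule 11 [IF red(item1) and metal(item1) THEN bird(fido)]; rule 14 [IF metal(item1) and wooden(item1) THEN small(fido)]. New: open(item1), bird(fido), small(fido).
Round 3: rule 9 [IF open(item1) and cold(fido) THEN swims(item1)]. New: swims(item1).
Round 4: rule 13 [IF swims(item1) THEN flagged(item1)]. New: flagged(item1).
Round 5: rule 5 [IF flagged(item1) and ready(item1) THEN visible(item1)]. New: visible(item1).
Round 6: rule 2 [IF visible(item1) and hot(fido) and flies(item1) THEN active(item1)]. New: active(item1).
Round 7: rule 10 [IF active(item1) and wooden(item1) and bird(fido) THEN locked(fido)]. New: locked(fido).
Closure: {active(item1), approved(item1), bird(fido), closed(fido), cold(fido), flagged(item1), flies(item1), has_feathers(fido), hot(fido), large(item1), locked(fido), locked(item1), mammal(fido), metal(item1), open(item1), penguin(item1), ready(item1), red(item1), signed(item1), small(fido), swims(item1), valid(fido), visible(item1), wooden(item1)} — 24 facts.

24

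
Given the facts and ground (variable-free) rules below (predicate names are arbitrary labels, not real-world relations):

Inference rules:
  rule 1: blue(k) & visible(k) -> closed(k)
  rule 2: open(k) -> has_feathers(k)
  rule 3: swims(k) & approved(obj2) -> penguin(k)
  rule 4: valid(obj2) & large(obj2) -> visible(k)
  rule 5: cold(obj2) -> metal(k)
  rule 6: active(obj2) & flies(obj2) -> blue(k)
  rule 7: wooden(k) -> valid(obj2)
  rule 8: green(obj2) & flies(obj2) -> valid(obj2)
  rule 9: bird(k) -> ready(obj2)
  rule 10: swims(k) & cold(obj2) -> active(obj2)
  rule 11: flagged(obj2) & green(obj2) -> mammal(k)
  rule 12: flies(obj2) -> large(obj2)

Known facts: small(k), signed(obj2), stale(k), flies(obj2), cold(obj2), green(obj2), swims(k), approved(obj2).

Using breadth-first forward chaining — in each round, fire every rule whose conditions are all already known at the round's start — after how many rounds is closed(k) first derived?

3

[1] rule 3 [swims(k) & approved(obj2) -> penguin(k)]; rule 5 [cold(obj2) -> metal(k)]; rule 8 [green(obj2) & flies(obj2) -> valid(obj2)]; rule 10 [swims(k) & cold(obj2) -> active(obj2)]; rule 12 [flies(obj2) -> large(obj2)]. ⇒ new: penguin(k), metal(k), valid(obj2), active(obj2), large(obj2).
[2] rule 4 [valid(obj2) & large(obj2) -> visible(k)]; rule 6 [active(obj2) & flies(obj2) -> blue(k)]. ⇒ new: visible(k), blue(k).
[3] rule 1 [blue(k) & visible(k) -> closed(k)]. ⇒ new: closed(k).
closed(k) first appears in round 3.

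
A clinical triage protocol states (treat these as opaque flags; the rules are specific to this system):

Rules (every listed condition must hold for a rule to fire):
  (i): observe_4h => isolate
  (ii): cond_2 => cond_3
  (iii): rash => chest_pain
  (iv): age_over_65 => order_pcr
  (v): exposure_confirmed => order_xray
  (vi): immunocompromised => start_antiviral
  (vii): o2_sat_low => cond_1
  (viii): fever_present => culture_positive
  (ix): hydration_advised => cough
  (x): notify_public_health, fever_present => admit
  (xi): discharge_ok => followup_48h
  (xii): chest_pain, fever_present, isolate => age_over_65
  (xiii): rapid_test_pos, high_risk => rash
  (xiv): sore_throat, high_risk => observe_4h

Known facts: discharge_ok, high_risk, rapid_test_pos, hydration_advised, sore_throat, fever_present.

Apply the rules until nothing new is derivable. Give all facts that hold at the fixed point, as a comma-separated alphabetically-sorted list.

[1] (viii) [fever_present => culture_positive]; (ix) [hydration_advised => cough]; (xi) [discharge_ok => followup_48h]; (xiii) [rapid_test_pos, high_risk => rash]; (xiv) [sore_throat, high_risk => observe_4h]. ⇒ new: culture_positive, cough, followup_48h, rash, observe_4h.
[2] (i) [observe_4h => isolate]; (iii) [rash => chest_pain]. ⇒ new: isolate, chest_pain.
[3] (xii) [chest_pain, fever_present, isolate => age_over_65]. ⇒ new: age_over_65.
[4] (iv) [age_over_65 => order_pcr]. ⇒ new: order_pcr.

age_over_65, chest_pain, cough, culture_positive, discharge_ok, fever_present, followup_48h, high_risk, hydration_advised, isolate, observe_4h, order_pcr, rapid_test_pos, rash, sore_throat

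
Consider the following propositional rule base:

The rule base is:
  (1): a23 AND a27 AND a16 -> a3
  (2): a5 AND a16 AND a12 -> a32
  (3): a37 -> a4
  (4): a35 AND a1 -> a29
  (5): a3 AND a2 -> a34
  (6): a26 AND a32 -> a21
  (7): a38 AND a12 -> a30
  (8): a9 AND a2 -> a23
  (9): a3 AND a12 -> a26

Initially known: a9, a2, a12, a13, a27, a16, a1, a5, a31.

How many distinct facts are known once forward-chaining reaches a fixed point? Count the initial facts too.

[1] (2) [a5 AND a16 AND a12 -> a32]; (8) [a9 AND a2 -> a23]. ⇒ new: a32, a23.
[2] (1) [a23 AND a27 AND a16 -> a3]. ⇒ new: a3.
[3] (5) [a3 AND a2 -> a34]; (9) [a3 AND a12 -> a26]. ⇒ new: a34, a26.
[4] (6) [a26 AND a32 -> a21]. ⇒ new: a21.
Closure: {a1, a12, a13, a16, a2, a21, a23, a26, a27, a3, a31, a32, a34, a5, a9} — 15 facts.

15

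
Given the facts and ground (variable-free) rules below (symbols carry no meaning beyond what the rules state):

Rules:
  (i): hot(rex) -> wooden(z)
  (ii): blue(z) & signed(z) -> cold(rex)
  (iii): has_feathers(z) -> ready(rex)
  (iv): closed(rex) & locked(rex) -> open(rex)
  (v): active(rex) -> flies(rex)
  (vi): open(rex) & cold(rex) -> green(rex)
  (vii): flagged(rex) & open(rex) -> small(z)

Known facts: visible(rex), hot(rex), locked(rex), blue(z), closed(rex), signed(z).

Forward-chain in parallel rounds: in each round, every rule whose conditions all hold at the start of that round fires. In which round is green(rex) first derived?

[1] (i) [hot(rex) -> wooden(z)]; (ii) [blue(z) & signed(z) -> cold(rex)]; (iv) [closed(rex) & locked(rex) -> open(rex)]. ⇒ new: wooden(z), cold(rex), open(rex).
[2] (vi) [open(rex) & cold(rex) -> green(rex)]. ⇒ new: green(rex).
green(rex) first appears in round 2.

2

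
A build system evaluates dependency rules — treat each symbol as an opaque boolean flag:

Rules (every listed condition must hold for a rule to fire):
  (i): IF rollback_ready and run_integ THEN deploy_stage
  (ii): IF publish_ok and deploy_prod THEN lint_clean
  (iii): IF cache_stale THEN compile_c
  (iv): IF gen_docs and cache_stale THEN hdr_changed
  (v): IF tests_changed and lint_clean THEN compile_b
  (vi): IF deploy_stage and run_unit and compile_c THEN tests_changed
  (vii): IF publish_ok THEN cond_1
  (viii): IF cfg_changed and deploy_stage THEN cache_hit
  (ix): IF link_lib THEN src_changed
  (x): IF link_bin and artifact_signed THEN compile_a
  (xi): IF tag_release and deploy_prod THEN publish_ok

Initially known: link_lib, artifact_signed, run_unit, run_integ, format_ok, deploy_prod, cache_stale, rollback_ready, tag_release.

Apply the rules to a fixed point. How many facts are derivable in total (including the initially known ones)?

Round 1: (i) [IF rollback_ready and run_integ THEN deploy_stage]; (iii) [IF cache_stale THEN compile_c]; (ix) [IF link_lib THEN src_changed]; (xi) [IF tag_release and deploy_prod THEN publish_ok]. New: deploy_stage, compile_c, src_changed, publish_ok.
Round 2: (ii) [IF publish_ok and deploy_prod THEN lint_clean]; (vi) [IF deploy_stage and run_unit and compile_c THEN tests_changed]; (vii) [IF publish_ok THEN cond_1]. New: lint_clean, tests_changed, cond_1.
Round 3: (v) [IF tests_changed and lint_clean THEN compile_b]. New: compile_b.
Closure: {artifact_signed, cache_stale, compile_b, compile_c, cond_1, deploy_prod, deploy_stage, format_ok, link_lib, lint_clean, publish_ok, rollback_ready, run_integ, run_unit, src_changed, tag_release, tests_changed} — 17 facts.

17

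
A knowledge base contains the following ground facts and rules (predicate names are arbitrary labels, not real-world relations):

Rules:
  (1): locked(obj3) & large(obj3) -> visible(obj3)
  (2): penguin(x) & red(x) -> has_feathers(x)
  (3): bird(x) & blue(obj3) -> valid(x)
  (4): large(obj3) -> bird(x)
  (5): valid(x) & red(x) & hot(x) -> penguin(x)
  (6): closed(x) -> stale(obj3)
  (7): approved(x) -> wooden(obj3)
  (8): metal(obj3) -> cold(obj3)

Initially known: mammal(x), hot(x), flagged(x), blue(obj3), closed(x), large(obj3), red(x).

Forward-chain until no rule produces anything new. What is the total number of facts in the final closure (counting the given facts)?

Round 1: (4) [large(obj3) -> bird(x)]; (6) [closed(x) -> stale(obj3)]. Adds bird(x), stale(obj3).
Round 2: (3) [bird(x) & blue(obj3) -> valid(x)]. Adds valid(x).
Round 3: (5) [valid(x) & red(x) & hot(x) -> penguin(x)]. Adds penguin(x).
Round 4: (2) [penguin(x) & red(x) -> has_feathers(x)]. Adds has_feathers(x).
Closure: {bird(x), blue(obj3), closed(x), flagged(x), has_feathers(x), hot(x), large(obj3), mammal(x), penguin(x), red(x), stale(obj3), valid(x)} — 12 facts.

12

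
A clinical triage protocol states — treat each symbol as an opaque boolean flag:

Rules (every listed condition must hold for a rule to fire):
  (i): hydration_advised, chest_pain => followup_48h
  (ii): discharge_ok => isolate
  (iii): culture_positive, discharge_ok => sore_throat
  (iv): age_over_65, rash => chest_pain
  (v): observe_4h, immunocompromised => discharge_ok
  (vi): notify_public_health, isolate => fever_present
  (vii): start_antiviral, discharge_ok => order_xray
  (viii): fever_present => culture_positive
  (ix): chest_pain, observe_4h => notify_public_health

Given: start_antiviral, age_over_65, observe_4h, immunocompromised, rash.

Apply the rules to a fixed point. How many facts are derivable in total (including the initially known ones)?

13

Round 1 — (iv), (v), derive chest_pain, discharge_ok.
Round 2 — (ii), (vii), (ix), derive isolate, order_xray, notify_public_health.
Round 3 — (vi), derive fever_present.
Round 4 — (viii), derive culture_positive.
Round 5 — (iii), derive sore_throat.
Closure: {age_over_65, chest_pain, culture_positive, discharge_ok, fever_present, immunocompromised, isolate, notify_public_health, observe_4h, order_xray, rash, sore_throat, start_antiviral} — 13 facts.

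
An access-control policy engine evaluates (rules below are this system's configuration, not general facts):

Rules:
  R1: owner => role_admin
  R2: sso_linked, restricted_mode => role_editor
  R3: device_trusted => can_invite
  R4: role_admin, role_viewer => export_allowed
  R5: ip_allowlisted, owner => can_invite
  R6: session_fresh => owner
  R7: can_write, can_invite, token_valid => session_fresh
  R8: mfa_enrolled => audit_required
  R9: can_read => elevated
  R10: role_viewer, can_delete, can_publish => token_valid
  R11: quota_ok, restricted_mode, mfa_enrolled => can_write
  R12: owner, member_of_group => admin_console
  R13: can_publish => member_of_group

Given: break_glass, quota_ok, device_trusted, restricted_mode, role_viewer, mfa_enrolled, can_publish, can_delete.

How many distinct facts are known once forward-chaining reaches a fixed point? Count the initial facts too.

18

Round 1: R3 [device_trusted => can_invite]; R8 [mfa_enrolled => audit_required]; R10 [role_viewer, can_delete, can_publish => token_valid]; R11 [quota_ok, restricted_mode, mfa_enrolled => can_write]; R13 [can_publish => member_of_group]. New: can_invite, audit_required, token_valid, can_write, member_of_group.
Round 2: R7 [can_write, can_invite, token_valid => session_fresh]. New: session_fresh.
Round 3: R6 [session_fresh => owner]. New: owner.
Round 4: R1 [owner => role_admin]; R12 [owner, member_of_group => admin_console]. New: role_admin, admin_console.
Round 5: R4 [role_admin, role_viewer => export_allowed]. New: export_allowed.
Closure: {admin_console, audit_required, break_glass, can_delete, can_invite, can_publish, can_write, device_trusted, export_allowed, member_of_group, mfa_enrolled, owner, quota_ok, restricted_mode, role_admin, role_viewer, session_fresh, token_valid} — 18 facts.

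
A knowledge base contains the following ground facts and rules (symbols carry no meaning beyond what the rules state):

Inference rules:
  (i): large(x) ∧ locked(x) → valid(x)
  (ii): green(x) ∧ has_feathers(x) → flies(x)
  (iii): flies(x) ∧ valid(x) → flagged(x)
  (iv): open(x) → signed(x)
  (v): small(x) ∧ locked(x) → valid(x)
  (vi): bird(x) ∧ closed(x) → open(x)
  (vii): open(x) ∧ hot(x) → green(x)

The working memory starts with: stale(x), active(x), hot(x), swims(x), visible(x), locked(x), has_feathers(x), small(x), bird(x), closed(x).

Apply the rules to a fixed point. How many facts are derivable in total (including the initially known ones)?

Round 1 — (v), (vi), derive valid(x), open(x).
Round 2 — (iv), (vii), derive signed(x), green(x).
Round 3 — (ii), derive flies(x).
Round 4 — (iii), derive flagged(x).
Closure: {active(x), bird(x), closed(x), flagged(x), flies(x), green(x), has_feathers(x), hot(x), locked(x), open(x), signed(x), small(x), stale(x), swims(x), valid(x), visible(x)} — 16 facts.

16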